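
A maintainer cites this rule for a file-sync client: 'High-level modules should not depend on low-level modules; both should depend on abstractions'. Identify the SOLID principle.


This describes the Dependency Inversion Principle (DIP)

Dependency Inversion Principle (DIP)


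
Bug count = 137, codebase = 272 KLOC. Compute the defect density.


Defect density = defects / KLOC
Defect density = 137 / 272
Defect density = 0.504 defects/KLOC

0.504 defects/KLOC


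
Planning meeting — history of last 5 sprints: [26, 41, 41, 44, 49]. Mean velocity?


Formula: Avg velocity = Total points / Number of sprints
Points: [26, 41, 41, 44, 49]
Sum = 26 + 41 + 41 + 44 + 49 = 201
Avg velocity = 201 / 5 = 40.2 points/sprint

40.2 points/sprint


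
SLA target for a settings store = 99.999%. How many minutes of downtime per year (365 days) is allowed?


Formula: allowed downtime = period * (100 - SLA) / 100
Period (year (365 days)) = 525600 minutes
Unavailability fraction = (100 - 99.999) / 100
Allowed downtime = 525600 * (100 - 99.999) / 100
Allowed downtime = 5.256 minutes

5.256 minutes


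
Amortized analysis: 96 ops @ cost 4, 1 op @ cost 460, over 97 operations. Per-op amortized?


Formula: Amortized cost = Total cost / Operations
Total cost = (96 * 4) + (1 * 460)
Total cost = 384 + 460 = 844
Amortized = 844 / 97 = 8.701

8.701


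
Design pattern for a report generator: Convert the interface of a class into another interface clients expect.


This matches the Adapter pattern

Adapter


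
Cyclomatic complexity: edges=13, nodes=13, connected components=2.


Formula: V(G) = E - N + 2P
V(G) = 13 - 13 + 2*2
V(G) = 0 + 4
V(G) = 4

4


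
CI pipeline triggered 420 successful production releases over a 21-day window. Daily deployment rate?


Formula: deployments per day = releases / days
= 420 / 21
= 20.0 deploys/day
(equivalently, 140.0 deploys/week)

20.0 deploys/day


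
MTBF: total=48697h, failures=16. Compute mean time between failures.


Formula: MTBF = Total operating time / Number of failures
MTBF = 48697 / 16
MTBF = 3043.56 hours

3043.56 hours


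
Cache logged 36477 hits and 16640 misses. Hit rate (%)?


Formula: hit rate = hits / (hits + misses) * 100
hit rate = 36477 / (36477 + 16640) * 100
hit rate = 36477 / 53117 * 100
hit rate = 68.67%

68.67%


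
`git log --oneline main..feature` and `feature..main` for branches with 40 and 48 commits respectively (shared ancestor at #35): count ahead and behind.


Common ancestor: commit #35
feature commits after divergence: 40 - 35 = 5
main commits after divergence: 48 - 35 = 13
feature is 5 commits ahead of main
main is 13 commits ahead of feature

feature ahead: 5, main ahead: 13


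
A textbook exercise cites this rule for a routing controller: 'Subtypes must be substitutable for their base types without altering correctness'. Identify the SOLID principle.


This describes the Liskov Substitution Principle (LSP)

Liskov Substitution Principle (LSP)


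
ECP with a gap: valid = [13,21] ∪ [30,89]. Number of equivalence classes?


Valid ranges: [13,21] and [30,89]
Class 1: x < 13 — invalid
Class 2: 13 ≤ x ≤ 21 — valid
Class 3: 21 < x < 30 — invalid (gap between ranges)
Class 4: 30 ≤ x ≤ 89 — valid
Class 5: x > 89 — invalid
Total equivalence classes: 5

5 equivalence classes


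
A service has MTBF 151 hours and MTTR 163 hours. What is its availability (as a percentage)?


Availability = MTBF / (MTBF + MTTR)
Availability = 151 / (151 + 163)
Availability = 151 / 314
Availability = 48.0892%

48.0892%


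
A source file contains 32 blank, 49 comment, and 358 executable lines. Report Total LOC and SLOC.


Total LOC = blank + comment + code
Total LOC = 32 + 49 + 358 = 439
SLOC (source only) = code = 358

Total LOC: 439, SLOC: 358


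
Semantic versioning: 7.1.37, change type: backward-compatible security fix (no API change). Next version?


Current: 7.1.37
Change category: 'backward-compatible security fix (no API change)' → patch bump
SemVer rule: patch bump → increment PATCH (MAJOR and MINOR unchanged)
New: 7.1.38

7.1.38


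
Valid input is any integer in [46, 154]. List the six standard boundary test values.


Range: [46, 154]
Boundaries: just below min, min, min+1, max-1, max, just above max
Values: [45, 46, 47, 153, 154, 155]

[45, 46, 47, 153, 154, 155]


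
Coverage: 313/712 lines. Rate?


Coverage = covered / total * 100
Coverage = 313 / 712 * 100
Coverage = 43.96%

43.96%


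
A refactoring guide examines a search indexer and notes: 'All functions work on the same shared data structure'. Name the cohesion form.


Reasoning: Functions share data
Type: Communicational cohesion

Communicational cohesion


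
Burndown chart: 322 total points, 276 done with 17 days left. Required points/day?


Formula: Required rate = Remaining points / Days left
Remaining = 322 - 276 = 46 points
Required rate = 46 / 17 = 2.71 points/day

2.71 points/day


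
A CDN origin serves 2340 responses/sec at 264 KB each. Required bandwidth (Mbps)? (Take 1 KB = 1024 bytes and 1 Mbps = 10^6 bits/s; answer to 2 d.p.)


Formula: Mbps = payload_bytes * RPS * 8 / 1e6
Payload per request = 264 KB = 264 * 1024 = 270336 bytes
Total bytes/sec = 270336 * 2340 = 632586240
Total bits/sec = 632586240 * 8 = 5060689920
Mbps = 5060689920 / 1e6 = 5060.69

5060.69 Mbps


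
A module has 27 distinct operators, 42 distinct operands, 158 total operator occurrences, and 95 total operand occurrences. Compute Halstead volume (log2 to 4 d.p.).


Formula: V = N * log2(η), where N = N1 + N2 and η = η1 + η2
η = 27 + 42 = 69
N = 158 + 95 = 253
log2(69) ≈ 6.1085
V = 253 * 6.1085 = 1545.45

1545.45


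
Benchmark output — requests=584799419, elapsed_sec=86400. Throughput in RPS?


Formula: throughput = requests / seconds
throughput = 584799419 / 86400
throughput = 6768.51 requests/second

6768.51 requests/second


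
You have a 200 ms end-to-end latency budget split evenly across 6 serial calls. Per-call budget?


Formula: per_stage = total_budget / stages
per_stage = 200 / 6
per_stage = 33.33 ms

33.33 ms


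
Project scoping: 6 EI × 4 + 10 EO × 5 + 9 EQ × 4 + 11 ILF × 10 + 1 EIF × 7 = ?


UFP = EI*4 + EO*5 + EQ*4 + ILF*10 + EIF*7
UFP = 6*4 + 10*5 + 9*4 + 11*10 + 1*7
UFP = 24 + 50 + 36 + 110 + 7
UFP = 227

227


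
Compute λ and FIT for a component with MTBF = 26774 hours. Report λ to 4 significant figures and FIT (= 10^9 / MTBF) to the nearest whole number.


Formula: λ = 1 / MTBF; FIT = λ × 1e9 = 1e9 / MTBF
λ = 1 / 26774 ≈ 3.735e-05 failures/hour
FIT = 1e9 / 26774 ≈ 37350 failures per 1e9 hours (nearest whole number)

λ = 3.735e-05 /h, FIT = 37350


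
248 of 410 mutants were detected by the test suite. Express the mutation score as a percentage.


Mutation score = killed / total * 100
Mutation score = 248 / 410 * 100
Mutation score = 60.49%

60.49%


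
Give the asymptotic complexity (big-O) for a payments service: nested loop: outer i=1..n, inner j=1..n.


Reasoning: n iterations times n iterations
Complexity: O(n^2)

O(n^2)


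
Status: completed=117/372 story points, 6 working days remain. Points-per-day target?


Formula: Required rate = Remaining points / Days left
Remaining = 372 - 117 = 255 points
Required rate = 255 / 6 = 42.5 points/day

42.5 points/day


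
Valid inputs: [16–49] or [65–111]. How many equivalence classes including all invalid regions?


Valid ranges: [16,49] and [65,111]
Class 1: x < 16 — invalid
Class 2: 16 ≤ x ≤ 49 — valid
Class 3: 49 < x < 65 — invalid (gap between ranges)
Class 4: 65 ≤ x ≤ 111 — valid
Class 5: x > 111 — invalid
Total equivalence classes: 5

5 equivalence classes


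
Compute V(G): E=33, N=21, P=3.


Formula: V(G) = E - N + 2P
V(G) = 33 - 21 + 2*3
V(G) = 12 + 6
V(G) = 18

18


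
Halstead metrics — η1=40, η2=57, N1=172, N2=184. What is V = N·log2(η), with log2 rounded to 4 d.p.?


Formula: V = N * log2(η), where N = N1 + N2 and η = η1 + η2
η = 40 + 57 = 97
N = 172 + 184 = 356
log2(97) ≈ 6.5999
V = 356 * 6.5999 = 2349.56

2349.56


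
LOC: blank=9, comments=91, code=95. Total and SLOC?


Total LOC = blank + comment + code
Total LOC = 9 + 91 + 95 = 195
SLOC (source only) = code = 95

Total LOC: 195, SLOC: 95


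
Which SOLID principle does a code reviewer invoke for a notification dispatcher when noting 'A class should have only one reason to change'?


This describes the Single Responsibility Principle (SRP)

Single Responsibility Principle (SRP)


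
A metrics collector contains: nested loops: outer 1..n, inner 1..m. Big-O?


Reasoning: product of independent bounds
Complexity: O(n*m)

O(n*m)


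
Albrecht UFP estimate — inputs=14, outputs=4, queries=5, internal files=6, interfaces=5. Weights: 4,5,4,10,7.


UFP = EI*4 + EO*5 + EQ*4 + ILF*10 + EIF*7
UFP = 14*4 + 4*5 + 5*4 + 6*10 + 5*7
UFP = 56 + 20 + 20 + 60 + 35
UFP = 191

191


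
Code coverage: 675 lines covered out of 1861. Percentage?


Coverage = covered / total * 100
Coverage = 675 / 1861 * 100
Coverage = 36.27%

36.27%


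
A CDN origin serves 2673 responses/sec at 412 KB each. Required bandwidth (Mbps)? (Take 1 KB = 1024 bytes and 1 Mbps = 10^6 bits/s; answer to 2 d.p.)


Formula: Mbps = payload_bytes * RPS * 8 / 1e6
Payload per request = 412 KB = 412 * 1024 = 421888 bytes
Total bytes/sec = 421888 * 2673 = 1127706624
Total bits/sec = 1127706624 * 8 = 9021652992
Mbps = 9021652992 / 1e6 = 9021.65

9021.65 Mbps


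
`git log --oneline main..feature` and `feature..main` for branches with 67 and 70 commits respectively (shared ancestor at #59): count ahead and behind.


Common ancestor: commit #59
feature commits after divergence: 67 - 59 = 8
main commits after divergence: 70 - 59 = 11
feature is 8 commits ahead of main
main is 11 commits ahead of feature

feature ahead: 8, main ahead: 11


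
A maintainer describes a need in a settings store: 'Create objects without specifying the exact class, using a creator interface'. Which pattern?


This matches the Factory Method pattern

Factory Method


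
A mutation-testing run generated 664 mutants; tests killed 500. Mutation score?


Mutation score = killed / total * 100
Mutation score = 500 / 664 * 100
Mutation score = 75.3%

75.3%


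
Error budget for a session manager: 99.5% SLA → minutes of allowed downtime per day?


Formula: allowed downtime = period * (100 - SLA) / 100
Period (day) = 1440 minutes
Unavailability fraction = (100 - 99.5) / 100
Allowed downtime = 1440 * (100 - 99.5) / 100
Allowed downtime = 7.2 minutes

7.2 minutes


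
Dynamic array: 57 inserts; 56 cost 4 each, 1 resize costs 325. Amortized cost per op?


Formula: Amortized cost = Total cost / Operations
Total cost = (56 * 4) + (1 * 325)
Total cost = 224 + 325 = 549
Amortized = 549 / 57 = 9.6316

9.6316


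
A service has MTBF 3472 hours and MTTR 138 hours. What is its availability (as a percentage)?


Availability = MTBF / (MTBF + MTTR)
Availability = 3472 / (3472 + 138)
Availability = 3472 / 3610
Availability = 96.1773%

96.1773%


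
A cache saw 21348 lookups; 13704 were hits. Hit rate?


Formula: hit rate = hits / (hits + misses) * 100
hit rate = 13704 / (13704 + 7644) * 100
hit rate = 13704 / 21348 * 100
hit rate = 64.19%

64.19%


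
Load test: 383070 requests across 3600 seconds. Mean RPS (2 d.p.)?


Formula: throughput = requests / seconds
throughput = 383070 / 3600
throughput = 106.41 requests/second

106.41 requests/second


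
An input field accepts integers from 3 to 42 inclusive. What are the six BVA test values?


Range: [3, 42]
Boundaries: just below min, min, min+1, max-1, max, just above max
Values: [2, 3, 4, 41, 42, 43]

[2, 3, 4, 41, 42, 43]


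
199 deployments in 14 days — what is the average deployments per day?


Formula: deployments per day = releases / days
= 199 / 14
= 14.214 deploys/day
(equivalently, 99.5 deploys/week)

14.214 deploys/day


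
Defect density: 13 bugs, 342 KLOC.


Defect density = defects / KLOC
Defect density = 13 / 342
Defect density = 0.038 defects/KLOC

0.038 defects/KLOC


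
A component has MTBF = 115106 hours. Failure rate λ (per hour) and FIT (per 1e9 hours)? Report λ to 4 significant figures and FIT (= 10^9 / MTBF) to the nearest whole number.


Formula: λ = 1 / MTBF; FIT = λ × 1e9 = 1e9 / MTBF
λ = 1 / 115106 ≈ 8.688e-06 failures/hour
FIT = 1e9 / 115106 ≈ 8688 failures per 1e9 hours (nearest whole number)

λ = 8.688e-06 /h, FIT = 8688


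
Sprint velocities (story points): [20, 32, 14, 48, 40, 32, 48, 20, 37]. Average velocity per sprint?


Formula: Avg velocity = Total points / Number of sprints
Points: [20, 32, 14, 48, 40, 32, 48, 20, 37]
Sum = 20 + 32 + 14 + 48 + 40 + 32 + 48 + 20 + 37 = 291
Avg velocity = 291 / 9 = 32.33 points/sprint

32.33 points/sprint


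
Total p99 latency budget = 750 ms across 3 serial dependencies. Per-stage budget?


Formula: per_stage = total_budget / stages
per_stage = 750 / 3
per_stage = 250.0 ms

250.0 ms


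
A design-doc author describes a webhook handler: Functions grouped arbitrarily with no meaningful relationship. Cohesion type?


Reasoning: Worst: random grouping
Type: Coincidental cohesion

Coincidental cohesion


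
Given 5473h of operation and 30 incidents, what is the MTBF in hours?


Formula: MTBF = Total operating time / Number of failures
MTBF = 5473 / 30
MTBF = 182.43 hours

182.43 hours


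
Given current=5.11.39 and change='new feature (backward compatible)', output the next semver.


Current: 5.11.39
Change category: 'new feature (backward compatible)' → minor bump
SemVer rule: minor bump → increment MINOR, reset PATCH to 0 (MAJOR unchanged)
New: 5.12.0

5.12.0


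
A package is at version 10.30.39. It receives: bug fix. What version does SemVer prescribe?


Current: 10.30.39
Change category: 'bug fix' → patch bump
SemVer rule: patch bump → increment PATCH (MAJOR and MINOR unchanged)
New: 10.30.40

10.30.40


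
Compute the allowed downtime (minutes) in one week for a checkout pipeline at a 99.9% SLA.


Formula: allowed downtime = period * (100 - SLA) / 100
Period (week) = 10080 minutes
Unavailability fraction = (100 - 99.9) / 100
Allowed downtime = 10080 * (100 - 99.9) / 100
Allowed downtime = 10.08 minutes

10.08 minutes


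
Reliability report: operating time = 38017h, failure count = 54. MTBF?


Formula: MTBF = Total operating time / Number of failures
MTBF = 38017 / 54
MTBF = 704.02 hours

704.02 hours


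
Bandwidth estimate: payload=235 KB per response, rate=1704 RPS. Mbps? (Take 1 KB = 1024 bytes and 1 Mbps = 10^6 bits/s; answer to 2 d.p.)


Formula: Mbps = payload_bytes * RPS * 8 / 1e6
Payload per request = 235 KB = 235 * 1024 = 240640 bytes
Total bytes/sec = 240640 * 1704 = 410050560
Total bits/sec = 410050560 * 8 = 3280404480
Mbps = 3280404480 / 1e6 = 3280.4

3280.4 Mbps


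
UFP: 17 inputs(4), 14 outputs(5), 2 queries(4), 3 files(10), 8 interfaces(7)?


UFP = EI*4 + EO*5 + EQ*4 + ILF*10 + EIF*7
UFP = 17*4 + 14*5 + 2*4 + 3*10 + 8*7
UFP = 68 + 70 + 8 + 30 + 56
UFP = 232

232


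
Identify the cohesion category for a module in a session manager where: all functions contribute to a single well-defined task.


Reasoning: Best: single purpose
Type: Functional cohesion

Functional cohesion


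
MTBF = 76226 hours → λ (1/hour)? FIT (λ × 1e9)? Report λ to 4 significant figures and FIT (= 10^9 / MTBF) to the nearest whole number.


Formula: λ = 1 / MTBF; FIT = λ × 1e9 = 1e9 / MTBF
λ = 1 / 76226 ≈ 1.312e-05 failures/hour
FIT = 1e9 / 76226 ≈ 13119 failures per 1e9 hours (nearest whole number)

λ = 1.312e-05 /h, FIT = 13119


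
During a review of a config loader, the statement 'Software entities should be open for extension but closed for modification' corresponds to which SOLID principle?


This describes the Open/Closed Principle (OCP)

Open/Closed Principle (OCP)


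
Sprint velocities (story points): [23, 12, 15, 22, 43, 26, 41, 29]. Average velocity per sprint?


Formula: Avg velocity = Total points / Number of sprints
Points: [23, 12, 15, 22, 43, 26, 41, 29]
Sum = 23 + 12 + 15 + 22 + 43 + 26 + 41 + 29 = 211
Avg velocity = 211 / 8 = 26.38 points/sprint

26.38 points/sprint


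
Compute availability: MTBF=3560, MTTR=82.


Availability = MTBF / (MTBF + MTTR)
Availability = 3560 / (3560 + 82)
Availability = 3560 / 3642
Availability = 97.7485%

97.7485%


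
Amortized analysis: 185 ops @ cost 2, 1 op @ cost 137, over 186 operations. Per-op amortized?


Formula: Amortized cost = Total cost / Operations
Total cost = (185 * 2) + (1 * 137)
Total cost = 370 + 137 = 507
Amortized = 507 / 186 = 2.7258

2.7258


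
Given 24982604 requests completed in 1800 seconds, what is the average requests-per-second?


Formula: throughput = requests / seconds
throughput = 24982604 / 1800
throughput = 13879.22 requests/second

13879.22 requests/second


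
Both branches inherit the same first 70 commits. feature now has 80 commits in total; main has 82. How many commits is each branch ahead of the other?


Common ancestor: commit #70
feature commits after divergence: 80 - 70 = 10
main commits after divergence: 82 - 70 = 12
feature is 10 commits ahead of main
main is 12 commits ahead of feature

feature ahead: 10, main ahead: 12


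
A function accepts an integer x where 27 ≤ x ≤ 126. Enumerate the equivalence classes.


Valid range: [27, 126]
Class 1: x < 27 — invalid
Class 2: 27 ≤ x ≤ 126 — valid
Class 3: x > 126 — invalid
Total equivalence classes: 3

3 equivalence classes


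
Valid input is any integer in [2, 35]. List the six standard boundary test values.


Range: [2, 35]
Boundaries: just below min, min, min+1, max-1, max, just above max
Values: [1, 2, 3, 34, 35, 36]

[1, 2, 3, 34, 35, 36]


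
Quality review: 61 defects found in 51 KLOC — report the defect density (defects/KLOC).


Defect density = defects / KLOC
Defect density = 61 / 51
Defect density = 1.196 defects/KLOC

1.196 defects/KLOC


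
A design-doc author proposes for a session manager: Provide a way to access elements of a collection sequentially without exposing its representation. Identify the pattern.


This matches the Iterator pattern

Iterator


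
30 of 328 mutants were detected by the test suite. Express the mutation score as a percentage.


Mutation score = killed / total * 100
Mutation score = 30 / 328 * 100
Mutation score = 9.15%

9.15%


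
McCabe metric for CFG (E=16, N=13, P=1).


Formula: V(G) = E - N + 2P
V(G) = 16 - 13 + 2*1
V(G) = 3 + 2
V(G) = 5

5


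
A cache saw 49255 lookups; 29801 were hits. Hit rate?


Formula: hit rate = hits / (hits + misses) * 100
hit rate = 29801 / (29801 + 19454) * 100
hit rate = 29801 / 49255 * 100
hit rate = 60.5%

60.5%


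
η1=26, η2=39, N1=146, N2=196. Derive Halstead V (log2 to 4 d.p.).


Formula: V = N * log2(η), where N = N1 + N2 and η = η1 + η2
η = 26 + 39 = 65
N = 146 + 196 = 342
log2(65) ≈ 6.0224
V = 342 * 6.0224 = 2059.66

2059.66


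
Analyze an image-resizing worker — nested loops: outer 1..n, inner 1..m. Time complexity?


Reasoning: product of independent bounds
Complexity: O(n*m)

O(n*m)


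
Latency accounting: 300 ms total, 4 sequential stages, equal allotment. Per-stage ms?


Formula: per_stage = total_budget / stages
per_stage = 300 / 4
per_stage = 75.0 ms

75.0 ms


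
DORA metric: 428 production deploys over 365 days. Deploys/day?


Formula: deployments per day = releases / days
= 428 / 365
= 1.173 deploys/day
(equivalently, 8.21 deploys/week)

1.173 deploys/day


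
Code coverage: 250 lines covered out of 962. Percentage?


Coverage = covered / total * 100
Coverage = 250 / 962 * 100
Coverage = 25.99%

25.99%


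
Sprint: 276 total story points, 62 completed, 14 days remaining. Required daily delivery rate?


Formula: Required rate = Remaining points / Days left
Remaining = 276 - 62 = 214 points
Required rate = 214 / 14 = 15.29 points/day

15.29 points/day


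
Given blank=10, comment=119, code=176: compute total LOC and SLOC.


Total LOC = blank + comment + code
Total LOC = 10 + 119 + 176 = 305
SLOC (source only) = code = 176

Total LOC: 305, SLOC: 176


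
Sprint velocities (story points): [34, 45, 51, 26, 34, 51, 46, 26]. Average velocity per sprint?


Formula: Avg velocity = Total points / Number of sprints
Points: [34, 45, 51, 26, 34, 51, 46, 26]
Sum = 34 + 45 + 51 + 26 + 34 + 51 + 46 + 26 = 313
Avg velocity = 313 / 8 = 39.13 points/sprint

39.13 points/sprint


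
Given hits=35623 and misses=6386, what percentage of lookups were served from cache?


Formula: hit rate = hits / (hits + misses) * 100
hit rate = 35623 / (35623 + 6386) * 100
hit rate = 35623 / 42009 * 100
hit rate = 84.8%

84.8%


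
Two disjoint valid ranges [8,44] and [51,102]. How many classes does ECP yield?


Valid ranges: [8,44] and [51,102]
Class 1: x < 8 — invalid
Class 2: 8 ≤ x ≤ 44 — valid
Class 3: 44 < x < 51 — invalid (gap between ranges)
Class 4: 51 ≤ x ≤ 102 — valid
Class 5: x > 102 — invalid
Total equivalence classes: 5

5 equivalence classes


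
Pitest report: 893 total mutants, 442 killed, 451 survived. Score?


Mutation score = killed / total * 100
Mutation score = 442 / 893 * 100
Mutation score = 49.5%

49.5%


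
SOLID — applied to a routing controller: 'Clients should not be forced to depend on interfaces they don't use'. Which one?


This describes the Interface Segregation Principle (ISP)

Interface Segregation Principle (ISP)


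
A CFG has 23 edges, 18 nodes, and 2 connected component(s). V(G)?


Formula: V(G) = E - N + 2P
V(G) = 23 - 18 + 2*2
V(G) = 5 + 4
V(G) = 9

9


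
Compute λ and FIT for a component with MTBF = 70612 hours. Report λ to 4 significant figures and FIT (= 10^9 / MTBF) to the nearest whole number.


Formula: λ = 1 / MTBF; FIT = λ × 1e9 = 1e9 / MTBF
λ = 1 / 70612 ≈ 1.416e-05 failures/hour
FIT = 1e9 / 70612 ≈ 14162 failures per 1e9 hours (nearest whole number)

λ = 1.416e-05 /h, FIT = 14162


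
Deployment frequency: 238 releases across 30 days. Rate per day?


Formula: deployments per day = releases / days
= 238 / 30
= 7.933 deploys/day
(equivalently, 55.53 deploys/week)

7.933 deploys/day


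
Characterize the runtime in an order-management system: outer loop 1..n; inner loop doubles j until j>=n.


Reasoning: linear outer times logarithmic inner
Complexity: O(n log n)

O(n log n)


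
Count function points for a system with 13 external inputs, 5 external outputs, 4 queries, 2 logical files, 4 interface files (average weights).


UFP = EI*4 + EO*5 + EQ*4 + ILF*10 + EIF*7
UFP = 13*4 + 5*5 + 4*4 + 2*10 + 4*7
UFP = 52 + 25 + 16 + 20 + 28
UFP = 141

141


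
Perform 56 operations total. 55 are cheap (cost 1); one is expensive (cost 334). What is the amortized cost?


Formula: Amortized cost = Total cost / Operations
Total cost = (55 * 1) + (1 * 334)
Total cost = 55 + 334 = 389
Amortized = 389 / 56 = 6.9464

6.9464


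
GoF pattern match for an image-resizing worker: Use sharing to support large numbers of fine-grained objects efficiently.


This matches the Flyweight pattern

Flyweight


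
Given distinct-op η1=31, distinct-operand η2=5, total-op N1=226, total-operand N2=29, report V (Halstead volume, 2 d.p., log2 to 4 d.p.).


Formula: V = N * log2(η), where N = N1 + N2 and η = η1 + η2
η = 31 + 5 = 36
N = 226 + 29 = 255
log2(36) ≈ 5.1699
V = 255 * 5.1699 = 1318.32

1318.32


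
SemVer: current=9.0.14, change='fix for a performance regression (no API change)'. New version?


Current: 9.0.14
Change category: 'fix for a performance regression (no API change)' → patch bump
SemVer rule: patch bump → increment PATCH (MAJOR and MINOR unchanged)
New: 9.0.15

9.0.15


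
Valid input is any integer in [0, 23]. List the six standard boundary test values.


Range: [0, 23]
Boundaries: just below min, min, min+1, max-1, max, just above max
Values: [-1, 0, 1, 22, 23, 24]

[-1, 0, 1, 22, 23, 24]


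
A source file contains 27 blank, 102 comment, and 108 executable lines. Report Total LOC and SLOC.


Total LOC = blank + comment + code
Total LOC = 27 + 102 + 108 = 237
SLOC (source only) = code = 108

Total LOC: 237, SLOC: 108


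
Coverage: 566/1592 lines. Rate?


Coverage = covered / total * 100
Coverage = 566 / 1592 * 100
Coverage = 35.55%

35.55%


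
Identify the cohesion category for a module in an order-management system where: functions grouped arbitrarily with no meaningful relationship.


Reasoning: Worst: random grouping
Type: Coincidental cohesion

Coincidental cohesion


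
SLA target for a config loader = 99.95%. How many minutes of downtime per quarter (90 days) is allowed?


Formula: allowed downtime = period * (100 - SLA) / 100
Period (quarter (90 days)) = 129600 minutes
Unavailability fraction = (100 - 99.95) / 100
Allowed downtime = 129600 * (100 - 99.95) / 100
Allowed downtime = 64.8 minutes

64.8 minutes


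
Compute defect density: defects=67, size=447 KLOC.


Defect density = defects / KLOC
Defect density = 67 / 447
Defect density = 0.15 defects/KLOC

0.15 defects/KLOC


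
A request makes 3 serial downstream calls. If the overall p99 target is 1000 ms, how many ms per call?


Formula: per_stage = total_budget / stages
per_stage = 1000 / 3
per_stage = 333.33 ms

333.33 ms


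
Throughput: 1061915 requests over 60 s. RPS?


Formula: throughput = requests / seconds
throughput = 1061915 / 60
throughput = 17698.58 requests/second

17698.58 requests/second


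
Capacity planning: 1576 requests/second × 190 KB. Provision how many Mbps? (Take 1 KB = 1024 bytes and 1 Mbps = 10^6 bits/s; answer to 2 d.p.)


Formula: Mbps = payload_bytes * RPS * 8 / 1e6
Payload per request = 190 KB = 190 * 1024 = 194560 bytes
Total bytes/sec = 194560 * 1576 = 306626560
Total bits/sec = 306626560 * 8 = 2453012480
Mbps = 2453012480 / 1e6 = 2453.01

2453.01 Mbps


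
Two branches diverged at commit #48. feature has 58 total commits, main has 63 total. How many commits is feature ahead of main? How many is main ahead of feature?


Common ancestor: commit #48
feature commits after divergence: 58 - 48 = 10
main commits after divergence: 63 - 48 = 15
feature is 10 commits ahead of main
main is 15 commits ahead of feature

feature ahead: 10, main ahead: 15


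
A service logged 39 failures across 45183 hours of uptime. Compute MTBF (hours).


Formula: MTBF = Total operating time / Number of failures
MTBF = 45183 / 39
MTBF = 1158.54 hours

1158.54 hours


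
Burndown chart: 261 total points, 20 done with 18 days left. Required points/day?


Formula: Required rate = Remaining points / Days left
Remaining = 261 - 20 = 241 points
Required rate = 241 / 18 = 13.39 points/day

13.39 points/day


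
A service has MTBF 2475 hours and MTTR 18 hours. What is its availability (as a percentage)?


Availability = MTBF / (MTBF + MTTR)
Availability = 2475 / (2475 + 18)
Availability = 2475 / 2493
Availability = 99.278%

99.278%


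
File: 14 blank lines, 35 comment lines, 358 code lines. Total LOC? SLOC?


Total LOC = blank + comment + code
Total LOC = 14 + 35 + 358 = 407
SLOC (source only) = code = 358

Total LOC: 407, SLOC: 358


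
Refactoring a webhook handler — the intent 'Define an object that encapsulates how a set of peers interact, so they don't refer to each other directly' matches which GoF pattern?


This matches the Mediator pattern

Mediator


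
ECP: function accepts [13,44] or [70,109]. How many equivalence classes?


Valid ranges: [13,44] and [70,109]
Class 1: x < 13 — invalid
Class 2: 13 ≤ x ≤ 44 — valid
Class 3: 44 < x < 70 — invalid (gap between ranges)
Class 4: 70 ≤ x ≤ 109 — valid
Class 5: x > 109 — invalid
Total equivalence classes: 5

5 equivalence classes


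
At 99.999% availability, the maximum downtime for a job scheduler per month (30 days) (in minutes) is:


Formula: allowed downtime = period * (100 - SLA) / 100
Period (month (30 days)) = 43200 minutes
Unavailability fraction = (100 - 99.999) / 100
Allowed downtime = 43200 * (100 - 99.999) / 100
Allowed downtime = 0.432 minutes

0.432 minutes


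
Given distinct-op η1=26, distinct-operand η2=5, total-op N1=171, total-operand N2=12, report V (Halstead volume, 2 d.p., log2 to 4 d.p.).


Formula: V = N * log2(η), where N = N1 + N2 and η = η1 + η2
η = 26 + 5 = 31
N = 171 + 12 = 183
log2(31) ≈ 4.9542
V = 183 * 4.9542 = 906.62

906.62


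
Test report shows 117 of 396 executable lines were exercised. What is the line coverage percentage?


Coverage = covered / total * 100
Coverage = 117 / 396 * 100
Coverage = 29.55%

29.55%


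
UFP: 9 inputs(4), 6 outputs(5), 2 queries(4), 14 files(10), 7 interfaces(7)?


UFP = EI*4 + EO*5 + EQ*4 + ILF*10 + EIF*7
UFP = 9*4 + 6*5 + 2*4 + 14*10 + 7*7
UFP = 36 + 30 + 8 + 140 + 49
UFP = 263

263


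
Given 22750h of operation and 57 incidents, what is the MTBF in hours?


Formula: MTBF = Total operating time / Number of failures
MTBF = 22750 / 57
MTBF = 399.12 hours

399.12 hours


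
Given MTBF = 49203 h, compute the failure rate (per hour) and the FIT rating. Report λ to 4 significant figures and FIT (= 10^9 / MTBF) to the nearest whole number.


Formula: λ = 1 / MTBF; FIT = λ × 1e9 = 1e9 / MTBF
λ = 1 / 49203 ≈ 2.032e-05 failures/hour
FIT = 1e9 / 49203 ≈ 20324 failures per 1e9 hours (nearest whole number)

λ = 2.032e-05 /h, FIT = 20324


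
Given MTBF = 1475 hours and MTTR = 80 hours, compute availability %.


Availability = MTBF / (MTBF + MTTR)
Availability = 1475 / (1475 + 80)
Availability = 1475 / 1555
Availability = 94.8553%

94.8553%


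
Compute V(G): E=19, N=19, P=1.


Formula: V(G) = E - N + 2P
V(G) = 19 - 19 + 2*1
V(G) = 0 + 2
V(G) = 2

2


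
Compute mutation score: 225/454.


Mutation score = killed / total * 100
Mutation score = 225 / 454 * 100
Mutation score = 49.56%

49.56%


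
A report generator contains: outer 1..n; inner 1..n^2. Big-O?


Reasoning: n times n^2
Complexity: O(n^3)

O(n^3)


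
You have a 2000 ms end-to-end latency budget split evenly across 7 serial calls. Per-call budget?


Formula: per_stage = total_budget / stages
per_stage = 2000 / 7
per_stage = 285.71 ms

285.71 ms


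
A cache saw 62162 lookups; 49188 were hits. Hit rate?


Formula: hit rate = hits / (hits + misses) * 100
hit rate = 49188 / (49188 + 12974) * 100
hit rate = 49188 / 62162 * 100
hit rate = 79.13%

79.13%


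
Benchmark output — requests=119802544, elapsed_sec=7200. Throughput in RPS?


Formula: throughput = requests / seconds
throughput = 119802544 / 7200
throughput = 16639.24 requests/second

16639.24 requests/second


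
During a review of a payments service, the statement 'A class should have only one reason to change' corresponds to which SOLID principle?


This describes the Single Responsibility Principle (SRP)

Single Responsibility Principle (SRP)


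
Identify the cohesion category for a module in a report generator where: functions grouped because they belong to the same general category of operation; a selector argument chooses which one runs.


Reasoning: Grouped by category of activity, not by data or sequence
Type: Logical cohesion

Logical cohesion


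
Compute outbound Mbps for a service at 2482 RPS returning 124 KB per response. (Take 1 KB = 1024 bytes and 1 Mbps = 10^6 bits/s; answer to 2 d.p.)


Formula: Mbps = payload_bytes * RPS * 8 / 1e6
Payload per request = 124 KB = 124 * 1024 = 126976 bytes
Total bytes/sec = 126976 * 2482 = 315154432
Total bits/sec = 315154432 * 8 = 2521235456
Mbps = 2521235456 / 1e6 = 2521.24

2521.24 Mbps


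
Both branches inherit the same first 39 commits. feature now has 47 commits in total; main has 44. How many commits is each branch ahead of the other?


Common ancestor: commit #39
feature commits after divergence: 47 - 39 = 8
main commits after divergence: 44 - 39 = 5
feature is 8 commits ahead of main
main is 5 commits ahead of feature

feature ahead: 8, main ahead: 5


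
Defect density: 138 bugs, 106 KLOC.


Defect density = defects / KLOC
Defect density = 138 / 106
Defect density = 1.302 defects/KLOC

1.302 defects/KLOC


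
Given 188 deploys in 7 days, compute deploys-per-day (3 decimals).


Formula: deployments per day = releases / days
= 188 / 7
= 26.857 deploys/day
(equivalently, 188.0 deploys/week)

26.857 deploys/day


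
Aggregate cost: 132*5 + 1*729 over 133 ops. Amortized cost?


Formula: Amortized cost = Total cost / Operations
Total cost = (132 * 5) + (1 * 729)
Total cost = 660 + 729 = 1389
Amortized = 1389 / 133 = 10.4436

10.4436


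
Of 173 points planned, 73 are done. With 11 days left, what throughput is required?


Formula: Required rate = Remaining points / Days left
Remaining = 173 - 73 = 100 points
Required rate = 100 / 11 = 9.09 points/day

9.09 points/day


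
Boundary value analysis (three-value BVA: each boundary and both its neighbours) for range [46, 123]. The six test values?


Range: [46, 123]
Boundaries: just below min, min, min+1, max-1, max, just above max
Values: [45, 46, 47, 122, 123, 124]

[45, 46, 47, 122, 123, 124]


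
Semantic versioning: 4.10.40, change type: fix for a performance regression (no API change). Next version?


Current: 4.10.40
Change category: 'fix for a performance regression (no API change)' → patch bump
SemVer rule: patch bump → increment PATCH (MAJOR and MINOR unchanged)
New: 4.10.41

4.10.41


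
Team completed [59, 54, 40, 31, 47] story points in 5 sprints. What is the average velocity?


Formula: Avg velocity = Total points / Number of sprints
Points: [59, 54, 40, 31, 47]
Sum = 59 + 54 + 40 + 31 + 47 = 231
Avg velocity = 231 / 5 = 46.2 points/sprint

46.2 points/sprint


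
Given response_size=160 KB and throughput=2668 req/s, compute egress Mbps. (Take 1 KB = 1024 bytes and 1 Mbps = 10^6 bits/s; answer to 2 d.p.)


Formula: Mbps = payload_bytes * RPS * 8 / 1e6
Payload per request = 160 KB = 160 * 1024 = 163840 bytes
Total bytes/sec = 163840 * 2668 = 437125120
Total bits/sec = 437125120 * 8 = 3497000960
Mbps = 3497000960 / 1e6 = 3497.0

3497.0 Mbps


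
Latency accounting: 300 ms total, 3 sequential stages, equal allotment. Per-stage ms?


Formula: per_stage = total_budget / stages
per_stage = 300 / 3
per_stage = 100.0 ms

100.0 ms


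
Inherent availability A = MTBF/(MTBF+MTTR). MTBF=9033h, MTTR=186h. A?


Availability = MTBF / (MTBF + MTTR)
Availability = 9033 / (9033 + 186)
Availability = 9033 / 9219
Availability = 97.9824%

97.9824%


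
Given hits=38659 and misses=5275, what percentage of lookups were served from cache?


Formula: hit rate = hits / (hits + misses) * 100
hit rate = 38659 / (38659 + 5275) * 100
hit rate = 38659 / 43934 * 100
hit rate = 87.99%

87.99%


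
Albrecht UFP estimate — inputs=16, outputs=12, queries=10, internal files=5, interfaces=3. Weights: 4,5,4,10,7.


UFP = EI*4 + EO*5 + EQ*4 + ILF*10 + EIF*7
UFP = 16*4 + 12*5 + 10*4 + 5*10 + 3*7
UFP = 64 + 60 + 40 + 50 + 21
UFP = 235

235


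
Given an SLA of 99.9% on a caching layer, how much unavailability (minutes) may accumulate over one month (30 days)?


Formula: allowed downtime = period * (100 - SLA) / 100
Period (month (30 days)) = 43200 minutes
Unavailability fraction = (100 - 99.9) / 100
Allowed downtime = 43200 * (100 - 99.9) / 100
Allowed downtime = 43.2 minutes

43.2 minutes


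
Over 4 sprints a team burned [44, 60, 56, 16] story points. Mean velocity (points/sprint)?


Formula: Avg velocity = Total points / Number of sprints
Points: [44, 60, 56, 16]
Sum = 44 + 60 + 56 + 16 = 176
Avg velocity = 176 / 4 = 44.0 points/sprint

44.0 points/sprint


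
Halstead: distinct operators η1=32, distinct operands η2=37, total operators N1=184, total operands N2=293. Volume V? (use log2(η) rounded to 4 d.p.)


Formula: V = N * log2(η), where N = N1 + N2 and η = η1 + η2
η = 32 + 37 = 69
N = 184 + 293 = 477
log2(69) ≈ 6.1085
V = 477 * 6.1085 = 2913.75

2913.75


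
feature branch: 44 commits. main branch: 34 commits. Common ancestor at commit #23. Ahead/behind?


Common ancestor: commit #23
feature commits after divergence: 44 - 23 = 21
main commits after divergence: 34 - 23 = 11
feature is 21 commits ahead of main
main is 11 commits ahead of feature

feature ahead: 21, main ahead: 11


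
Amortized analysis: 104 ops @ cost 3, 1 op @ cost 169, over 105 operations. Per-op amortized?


Formula: Amortized cost = Total cost / Operations
Total cost = (104 * 3) + (1 * 169)
Total cost = 312 + 169 = 481
Amortized = 481 / 105 = 4.581

4.581


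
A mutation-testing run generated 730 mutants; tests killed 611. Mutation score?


Mutation score = killed / total * 100
Mutation score = 611 / 730 * 100
Mutation score = 83.7%

83.7%


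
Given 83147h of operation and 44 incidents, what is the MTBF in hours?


Formula: MTBF = Total operating time / Number of failures
MTBF = 83147 / 44
MTBF = 1889.7 hours

1889.7 hours


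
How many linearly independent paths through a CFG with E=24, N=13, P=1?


Formula: V(G) = E - N + 2P
V(G) = 24 - 13 + 2*1
V(G) = 11 + 2
V(G) = 13

13


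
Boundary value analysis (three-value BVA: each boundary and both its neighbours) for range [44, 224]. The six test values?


Range: [44, 224]
Boundaries: just below min, min, min+1, max-1, max, just above max
Values: [43, 44, 45, 223, 224, 225]

[43, 44, 45, 223, 224, 225]


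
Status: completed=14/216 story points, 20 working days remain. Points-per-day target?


Formula: Required rate = Remaining points / Days left
Remaining = 216 - 14 = 202 points
Required rate = 202 / 20 = 10.1 points/day

10.1 points/day


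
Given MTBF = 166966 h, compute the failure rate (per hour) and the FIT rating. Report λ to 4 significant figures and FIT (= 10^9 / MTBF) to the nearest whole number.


Formula: λ = 1 / MTBF; FIT = λ × 1e9 = 1e9 / MTBF
λ = 1 / 166966 ≈ 5.989e-06 failures/hour
FIT = 1e9 / 166966 ≈ 5989 failures per 1e9 hours (nearest whole number)

λ = 5.989e-06 /h, FIT = 5989


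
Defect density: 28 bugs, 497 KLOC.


Defect density = defects / KLOC
Defect density = 28 / 497
Defect density = 0.056 defects/KLOC

0.056 defects/KLOC


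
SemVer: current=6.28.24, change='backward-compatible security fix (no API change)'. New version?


Current: 6.28.24
Change category: 'backward-compatible security fix (no API change)' → patch bump
SemVer rule: patch bump → increment PATCH (MAJOR and MINOR unchanged)
New: 6.28.25

6.28.25


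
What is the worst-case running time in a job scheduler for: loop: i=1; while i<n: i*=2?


Reasoning: i doubles each step so iterations are log2(n)
Complexity: O(log n)

O(log n)


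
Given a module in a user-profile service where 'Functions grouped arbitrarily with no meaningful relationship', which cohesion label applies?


Reasoning: Worst: random grouping
Type: Coincidental cohesion

Coincidental cohesion


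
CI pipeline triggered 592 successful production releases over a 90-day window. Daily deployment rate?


Formula: deployments per day = releases / days
= 592 / 90
= 6.578 deploys/day
(equivalently, 46.04 deploys/week)

6.578 deploys/day


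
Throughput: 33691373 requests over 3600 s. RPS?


Formula: throughput = requests / seconds
throughput = 33691373 / 3600
throughput = 9358.71 requests/second

9358.71 requests/second


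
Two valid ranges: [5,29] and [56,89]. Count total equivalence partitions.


Valid ranges: [5,29] and [56,89]
Class 1: x < 5 — invalid
Class 2: 5 ≤ x ≤ 29 — valid
Class 3: 29 < x < 56 — invalid (gap between ranges)
Class 4: 56 ≤ x ≤ 89 — valid
Class 5: x > 89 — invalid
Total equivalence classes: 5

5 equivalence classes
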